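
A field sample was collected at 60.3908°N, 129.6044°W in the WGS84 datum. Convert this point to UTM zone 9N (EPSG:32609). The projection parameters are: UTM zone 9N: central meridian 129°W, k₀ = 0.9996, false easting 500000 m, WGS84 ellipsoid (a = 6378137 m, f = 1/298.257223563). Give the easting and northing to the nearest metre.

E 466687 m, N 6695088 m

Zone 9 central meridian λ₀ = 6×9 − 183 = -129°; Δλ = -0.6044°.
Transverse Mercator on WGS84 with k₀ = 0.9996 gives E = 466686.677 m, N = 6695087.755 m.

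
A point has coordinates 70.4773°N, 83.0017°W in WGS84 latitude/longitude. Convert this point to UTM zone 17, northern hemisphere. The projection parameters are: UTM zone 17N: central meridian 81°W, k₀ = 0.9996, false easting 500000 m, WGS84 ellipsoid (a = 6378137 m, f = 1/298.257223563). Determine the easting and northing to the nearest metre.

E 425354 m, N 7820331 m

Zone 17 central meridian λ₀ = 6×17 − 183 = -81°; Δλ = -2.0017°.
Transverse Mercator on WGS84 with k₀ = 0.9996 gives E = 425354.462 m, N = 7820330.928 m.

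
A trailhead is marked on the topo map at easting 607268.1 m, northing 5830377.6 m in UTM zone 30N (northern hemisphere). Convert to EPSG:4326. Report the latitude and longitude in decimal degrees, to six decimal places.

Zone 30N: λ₀ = -3°, k₀ = 0.9996, false easting 500000 m.
Meridian distance M = (N − FN)/k₀ = 5832710.7 m.
Inverse transverse Mercator on WGS84 gives φ = 52.61279982°, λ = -1.41570017°.

lat 52.612800°, lon -1.415700°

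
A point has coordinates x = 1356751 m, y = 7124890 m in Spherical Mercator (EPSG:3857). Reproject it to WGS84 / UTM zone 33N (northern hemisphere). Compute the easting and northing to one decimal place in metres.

E 314633.3 m, N 5960523.2 m

Web Mercator inverse (R = 6378137 m) → φ = 53.76029972°, λ = 12.18790160°.
UTM 33N forward: E = 314633.292 m, N = 5960523.232 m.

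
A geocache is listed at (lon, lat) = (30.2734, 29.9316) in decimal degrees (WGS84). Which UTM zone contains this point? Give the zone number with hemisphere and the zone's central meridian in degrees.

UTM zone = ⌊(λ + 180)/6⌋ + 1; 30.2734° ∈ [30°, 36°) → zone 36.
Hemisphere: N (φ ≥ 0).
Central meridian λ₀ = 6×36 − 183 = 33°.

Zone 36N, central meridian 33°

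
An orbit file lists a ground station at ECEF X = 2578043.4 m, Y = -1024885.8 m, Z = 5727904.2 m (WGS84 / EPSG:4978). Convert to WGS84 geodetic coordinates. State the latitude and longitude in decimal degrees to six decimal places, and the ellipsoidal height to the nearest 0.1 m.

λ = atan2(Y, X) = -21.68000005°; p = √(X²+Y²) = 2774292.5 m.
Bowring's method on WGS84 (a = 6378137 m, b = 6356752.314 m) gives φ = 64.30749998°, h = 3600.629 m.

lat 64.307500°, lon -21.680000°, h 3600.6 m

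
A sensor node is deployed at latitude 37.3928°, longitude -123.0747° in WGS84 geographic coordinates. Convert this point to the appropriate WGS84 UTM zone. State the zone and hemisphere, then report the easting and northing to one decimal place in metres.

Longitude -123.0747° lies in the 6° band [-126°, -120°), giving zone 10; latitude is north of the equator, so 10N.
Zone 10 central meridian λ₀ = 6×10 − 183 = -123°; Δλ = -0.0747°.
Transverse Mercator on WGS84 with k₀ = 0.9996 gives E = 493387.833 m, N = 4138451.016 m.

Zone 10N: E 493387.8 m, N 4138451.0 m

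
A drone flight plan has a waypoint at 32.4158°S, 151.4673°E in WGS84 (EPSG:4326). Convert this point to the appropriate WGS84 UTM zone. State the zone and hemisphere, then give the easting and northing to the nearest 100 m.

Zone 56S: E 355900 m, N 6412400 m

Longitude 151.4673° lies in the 6° band [150°, 156°), giving zone 56; latitude is south of the equator, so 56S.
Zone 56 central meridian λ₀ = 6×56 − 183 = 153°; Δλ = -1.5327°.
Transverse Mercator on WGS84 with k₀ = 0.9996 gives E = 355878.069 m, N = 6412440.997 m.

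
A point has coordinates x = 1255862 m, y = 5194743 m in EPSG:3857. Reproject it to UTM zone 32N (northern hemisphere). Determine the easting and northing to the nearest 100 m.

E 688300 m, N 4677300 m

Web Mercator inverse (R = 6378137 m) → φ = 42.22499889°, λ = 11.28160029°.
UTM 32N forward: E = 688294.502 m, N = 4677278.333 m.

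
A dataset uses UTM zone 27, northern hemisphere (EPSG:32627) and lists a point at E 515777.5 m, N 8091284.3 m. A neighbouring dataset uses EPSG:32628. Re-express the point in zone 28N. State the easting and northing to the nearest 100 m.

UTM 27N → geographic: φ = 72.91700020°, λ = -20.51880086°.
UTM 28N (λ₀ = -15°) forward: E = 319280.027 m, N = 8099548.106 m.

E 319300 m, N 8099500 m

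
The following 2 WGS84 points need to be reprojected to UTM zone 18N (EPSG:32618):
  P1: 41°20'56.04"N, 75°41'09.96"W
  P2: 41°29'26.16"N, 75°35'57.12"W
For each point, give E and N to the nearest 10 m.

UTM zone 18N: λ₀ = -75°, k₀ = 0.9996.
P1 (41.3489°, -75.6861°) → (442603.112, 4577716.488) m.
P2 (41.4906°, -75.5992°) → (449981.764, 4593393.920) m.

P1: E 442600 m, N 4577720 m; P2: E 449980 m, N 4593390 m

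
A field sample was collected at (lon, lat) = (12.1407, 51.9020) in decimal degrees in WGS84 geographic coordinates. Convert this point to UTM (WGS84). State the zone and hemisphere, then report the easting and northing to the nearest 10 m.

Longitude 12.1407° lies in the 6° band [12°, 18°), giving zone 33; latitude is north of the equator, so 33N.
Zone 33 central meridian λ₀ = 6×33 − 183 = 15°; Δλ = -2.8593°.
Transverse Mercator on WGS84 with k₀ = 0.9996 gives E = 303298.586 m, N = 5754002.355 m.

Zone 33N: E 303300 m, N 5754000 m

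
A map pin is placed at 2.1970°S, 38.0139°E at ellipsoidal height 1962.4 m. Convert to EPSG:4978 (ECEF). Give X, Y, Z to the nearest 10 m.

X 5022960 m, Y 3926330 m, Z -242950 m

WGS84: a = 6378137 m, e² = 0.006694380; N(φ) = a/√(1−e²sin²φ) = 6378168.375 m.
X = (N+h)·cosφ·cosλ = 5022963.605 m; Y = (N+h)·cosφ·sinλ = 3926332.041 m; Z = (N(1−e²)+h)·sinφ = -242948.581 m.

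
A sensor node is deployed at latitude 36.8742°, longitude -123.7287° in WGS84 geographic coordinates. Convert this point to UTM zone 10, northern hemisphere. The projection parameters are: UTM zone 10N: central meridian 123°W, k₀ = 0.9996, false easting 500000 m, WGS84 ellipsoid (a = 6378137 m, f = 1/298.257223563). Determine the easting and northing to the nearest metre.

Zone 10 central meridian λ₀ = 6×10 − 183 = -123°; Δλ = -0.7287°.
Transverse Mercator on WGS84 with k₀ = 0.9996 gives E = 435055.987 m, N = 4081164.940 m.

E 435056 m, N 4081165 m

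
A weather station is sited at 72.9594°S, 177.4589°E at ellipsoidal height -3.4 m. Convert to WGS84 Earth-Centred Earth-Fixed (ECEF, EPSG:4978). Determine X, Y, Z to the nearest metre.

WGS84: a = 6378137 m, e² = 0.006694380; N(φ) = a/√(1−e²sin²φ) = 6397742.471 m.
X = (N+h)·cosφ·cosλ = -1873009.190 m; Y = (N+h)·cosφ·sinλ = 83123.517 m; Z = (N(1−e²)+h)·sinφ = -6075912.694 m.

X -1873009 m, Y 83124 m, Z -6075913 m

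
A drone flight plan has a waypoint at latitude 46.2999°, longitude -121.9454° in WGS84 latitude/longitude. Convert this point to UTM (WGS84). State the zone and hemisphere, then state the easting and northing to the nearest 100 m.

Zone 10N: E 581200 m, N 5127900 m

Longitude -121.9454° lies in the 6° band [-126°, -120°), giving zone 10; latitude is north of the equator, so 10N.
Zone 10 central meridian λ₀ = 6×10 − 183 = -123°; Δλ = +1.0546°.
Transverse Mercator on WGS84 with k₀ = 0.9996 gives E = 581217.611 m, N = 5127909.732 m.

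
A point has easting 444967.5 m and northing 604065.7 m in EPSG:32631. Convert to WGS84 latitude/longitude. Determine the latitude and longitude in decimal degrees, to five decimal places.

lat 5.46480°, lon 2.50320°

Zone 31N: λ₀ = 3°, k₀ = 0.9996, false easting 500000 m.
Meridian distance M = (N − FN)/k₀ = 604307.4 m.
Inverse transverse Mercator on WGS84 gives φ = 5.46480020°, λ = 2.50319995°.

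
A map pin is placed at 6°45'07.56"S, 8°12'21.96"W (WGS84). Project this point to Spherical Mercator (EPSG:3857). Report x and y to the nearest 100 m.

x -913500 m, y -753400 m

Web Mercator is spherical with R = a = 6378137 m.
x = R·λ = 6378137 × -0.143223464 = -913498.873 m.
y = R·ln tan(π/4 + φ/2) = 6378137 × -0.118120098 = -753386.166 m.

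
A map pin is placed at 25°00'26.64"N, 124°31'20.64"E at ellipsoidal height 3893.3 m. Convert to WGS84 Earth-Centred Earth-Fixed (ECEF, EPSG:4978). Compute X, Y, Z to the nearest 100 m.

X -3279800 m, Y 4768100 m, Z 2681500 m

WGS84: a = 6378137 m, e² = 0.006694380; N(φ) = a/√(1−e²sin²φ) = 6381955.573 m.
X = (N+h)·cosφ·cosλ = -3279768.239 m; Y = (N+h)·cosφ·sinλ = 4768097.871 m; Z = (N(1−e²)+h)·sinφ = 2681463.194 m.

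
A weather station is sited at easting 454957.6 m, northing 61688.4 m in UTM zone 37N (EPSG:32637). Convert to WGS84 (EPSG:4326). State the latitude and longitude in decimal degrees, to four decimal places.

lat 0.5581°, lon 38.5952°

Zone 37N: λ₀ = 39°, k₀ = 0.9996, false easting 500000 m.
Meridian distance M = (N − FN)/k₀ = 61713.1 m.
Inverse transverse Mercator on WGS84 gives φ = 0.55810011°, λ = 38.59519964°.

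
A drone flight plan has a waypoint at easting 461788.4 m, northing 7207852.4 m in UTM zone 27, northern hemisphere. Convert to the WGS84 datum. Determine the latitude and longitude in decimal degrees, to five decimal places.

Zone 27N: λ₀ = -21°, k₀ = 0.9996, false easting 500000 m.
Meridian distance M = (N − FN)/k₀ = 7210736.7 m.
Inverse transverse Mercator on WGS84 gives φ = 64.99240006°, λ = -21.81009902°.

lat 64.99240°, lon -21.81010°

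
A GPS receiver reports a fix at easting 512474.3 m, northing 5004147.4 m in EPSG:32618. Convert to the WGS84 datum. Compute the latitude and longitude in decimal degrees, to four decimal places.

lat 45.1907°, lon -74.8412°

Zone 18N: λ₀ = -75°, k₀ = 0.9996, false easting 500000 m.
Meridian distance M = (N − FN)/k₀ = 5006149.9 m.
Inverse transverse Mercator on WGS84 gives φ = 45.19070025°, λ = -74.84119977°.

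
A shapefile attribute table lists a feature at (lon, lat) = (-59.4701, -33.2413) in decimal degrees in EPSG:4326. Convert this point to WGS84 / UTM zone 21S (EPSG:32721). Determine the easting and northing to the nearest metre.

Zone 21 central meridian λ₀ = 6×21 − 183 = -57°; Δλ = -2.4701°.
Transverse Mercator on WGS84 with k₀ = 0.9996 gives E = 269855.033 m, N = 6319241.560 m.

E 269855 m, N 6319242 m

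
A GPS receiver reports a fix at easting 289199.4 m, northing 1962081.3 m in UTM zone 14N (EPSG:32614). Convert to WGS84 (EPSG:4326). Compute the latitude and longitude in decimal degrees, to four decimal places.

lat 17.7359°, lon -100.9880°

Zone 14N: λ₀ = -99°, k₀ = 0.9996, false easting 500000 m.
Meridian distance M = (N − FN)/k₀ = 1962866.4 m.
Inverse transverse Mercator on WGS84 gives φ = 17.73589984°, λ = -100.98799970°.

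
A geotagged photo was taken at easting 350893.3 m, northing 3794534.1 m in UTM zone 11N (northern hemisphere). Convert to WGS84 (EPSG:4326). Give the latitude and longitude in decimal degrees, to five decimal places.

lat 34.28130°, lon -118.61990°

Zone 11N: λ₀ = -117°, k₀ = 0.9996, false easting 500000 m.
Meridian distance M = (N − FN)/k₀ = 3796052.5 m.
Inverse transverse Mercator on WGS84 gives φ = 34.28129992°, λ = -118.61990041°.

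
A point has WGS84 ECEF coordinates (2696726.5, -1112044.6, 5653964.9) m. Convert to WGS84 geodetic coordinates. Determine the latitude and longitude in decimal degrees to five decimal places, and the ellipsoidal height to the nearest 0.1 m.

λ = atan2(Y, X) = -22.40970000°; p = √(X²+Y²) = 2917015.1 m.
Bowring's method on WGS84 (a = 6378137 m, b = 6356752.314 m) gives φ = 62.86619974°, h = 868.428 m.

lat 62.86620°, lon -22.40970°, h 868.4 m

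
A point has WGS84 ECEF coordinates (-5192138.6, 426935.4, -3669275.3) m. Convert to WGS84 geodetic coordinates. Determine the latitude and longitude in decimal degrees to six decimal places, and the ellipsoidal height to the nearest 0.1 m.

lat -35.339200°, lon 175.299300°, h 1116.9 m

λ = atan2(Y, X) = 175.29929956°; p = √(X²+Y²) = 5209661.9 m.
Bowring's method on WGS84 (a = 6378137 m, b = 6356752.314 m) gives φ = -35.33920036°, h = 1116.881 m.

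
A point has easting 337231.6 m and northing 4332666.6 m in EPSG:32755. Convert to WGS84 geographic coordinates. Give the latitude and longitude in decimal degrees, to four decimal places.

Zone 55S: λ₀ = 147°, k₀ = 0.9996, false easting 500000 m, false northing 10000000 m.
Meridian distance M = (N − FN)/k₀ = -5669601.2 m.
Inverse transverse Mercator on WGS84 gives φ = -51.13430003°, λ = 144.67349956°.

lat -51.1343°, lon 144.6735°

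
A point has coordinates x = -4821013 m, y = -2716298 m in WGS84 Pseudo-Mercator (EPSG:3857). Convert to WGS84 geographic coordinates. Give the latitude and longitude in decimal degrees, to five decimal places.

R = 6378137 m. λ = x/R = -43.30789663°.
φ = 2·arctan(exp(y/R)) − 90° = 2·arctan(0.65320) − 90° = -23.69509600°.

lat -23.69510°, lon -43.30790°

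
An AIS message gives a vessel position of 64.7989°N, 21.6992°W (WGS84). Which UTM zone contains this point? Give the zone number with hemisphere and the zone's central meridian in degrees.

UTM zone = ⌊(λ + 180)/6⌋ + 1; -21.6992° ∈ [-24°, -18°) → zone 27.
Hemisphere: N (φ ≥ 0).
Central meridian λ₀ = 6×27 − 183 = -21°.

Zone 27N, central meridian -21°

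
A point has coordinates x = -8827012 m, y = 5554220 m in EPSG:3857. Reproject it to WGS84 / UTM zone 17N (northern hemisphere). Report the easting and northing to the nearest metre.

Web Mercator inverse (R = 6378137 m) → φ = 44.57090287°, λ = -79.29439793°.
UTM 17N forward: E = 635427.428 m, N = 4936699.778 m.

E 635427 m, N 4936700 m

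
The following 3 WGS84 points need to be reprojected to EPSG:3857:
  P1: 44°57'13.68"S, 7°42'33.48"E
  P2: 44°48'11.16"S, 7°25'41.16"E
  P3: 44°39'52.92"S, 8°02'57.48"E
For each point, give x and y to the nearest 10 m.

P1: x 858200 m, y -5614250 m; P2: x 826890 m, y -5590580 m; P3: x 896040 m, y -5568890 m

Web Mercator: x = R·λ, y = R·ln tan(π/4+φ/2), R = 6378137 m.
P1 (-44.9538°, 7.7093°) → (858195.350, -5614251.172) m.
P2 (-44.8031°, 7.4281°) → (826892.310, -5590576.691) m.
P3 (-44.6647°, 8.0493°) → (896043.977, -5568888.919) m.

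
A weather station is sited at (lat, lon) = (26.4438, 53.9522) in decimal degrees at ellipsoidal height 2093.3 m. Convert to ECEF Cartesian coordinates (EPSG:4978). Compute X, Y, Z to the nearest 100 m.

WGS84: a = 6378137 m, e² = 0.006694380; N(φ) = a/√(1−e²sin²φ) = 6382374.901 m.
X = (N+h)·cosφ·cosλ = 3363914.716 m; Y = (N+h)·cosφ·sinλ = 4621917.779 m; Z = (N(1−e²)+h)·sinφ = 2824103.222 m.

X 3363900 m, Y 4621900 m, Z 2824100 m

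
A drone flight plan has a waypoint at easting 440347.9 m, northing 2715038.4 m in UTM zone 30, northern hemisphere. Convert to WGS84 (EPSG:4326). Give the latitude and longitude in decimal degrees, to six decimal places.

lat 24.548100°, lon -3.589000°

Zone 30N: λ₀ = -3°, k₀ = 0.9996, false easting 500000 m.
Meridian distance M = (N − FN)/k₀ = 2716124.8 m.
Inverse transverse Mercator on WGS84 gives φ = 24.54809997°, λ = -3.58900043°.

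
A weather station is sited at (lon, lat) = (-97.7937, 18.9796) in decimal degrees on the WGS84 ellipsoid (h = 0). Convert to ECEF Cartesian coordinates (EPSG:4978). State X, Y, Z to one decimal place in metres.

X -818185.7 m, Y -5977789.4 m, Z 2061214.2 m

WGS84: a = 6378137 m, e² = 0.006694380; N(φ) = a/√(1−e²sin²φ) = 6380396.384 m.
X = (N+h)·cosφ·cosλ = -818185.675 m; Y = (N+h)·cosφ·sinλ = -5977789.406 m; Z = (N(1−e²)+h)·sinφ = 2061214.242 m.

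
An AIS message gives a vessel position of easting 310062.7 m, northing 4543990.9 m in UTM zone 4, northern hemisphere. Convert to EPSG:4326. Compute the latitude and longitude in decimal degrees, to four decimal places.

Zone 4N: λ₀ = -159°, k₀ = 0.9996, false easting 500000 m.
Meridian distance M = (N − FN)/k₀ = 4545809.2 m.
Inverse transverse Mercator on WGS84 gives φ = 41.02499962°, λ = -161.25920031°.

lat 41.0250°, lon -161.2592°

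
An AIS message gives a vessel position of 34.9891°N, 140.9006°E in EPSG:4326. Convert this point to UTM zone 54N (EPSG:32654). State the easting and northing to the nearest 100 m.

Zone 54 central meridian λ₀ = 6×54 − 183 = 141°; Δλ = -0.0994°.
Transverse Mercator on WGS84 with k₀ = 0.9996 gives E = 490928.381 m, N = 3871838.809 m.

E 490900 m, N 3871800 m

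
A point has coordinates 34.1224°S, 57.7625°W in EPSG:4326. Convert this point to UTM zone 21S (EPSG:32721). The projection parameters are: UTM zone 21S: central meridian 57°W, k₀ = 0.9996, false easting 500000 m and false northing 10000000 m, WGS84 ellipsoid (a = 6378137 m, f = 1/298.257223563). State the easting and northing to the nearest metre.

E 429685 m, N 6224010 m

Zone 21 central meridian λ₀ = 6×21 − 183 = -57°; Δλ = -0.7625°.
Transverse Mercator on WGS84 with k₀ = 0.9996 gives E = 429685.159 m, N = 6224009.945 m.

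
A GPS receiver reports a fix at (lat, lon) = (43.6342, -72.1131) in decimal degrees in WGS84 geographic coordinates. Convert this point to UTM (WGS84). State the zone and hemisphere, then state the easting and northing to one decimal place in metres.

Zone 18N: E 732876.8 m, N 4835295.7 m

Longitude -72.1131° lies in the 6° band [-78°, -72°), giving zone 18; latitude is north of the equator, so 18N.
Zone 18 central meridian λ₀ = 6×18 − 183 = -75°; Δλ = +2.8869°.
Transverse Mercator on WGS84 with k₀ = 0.9996 gives E = 732876.767 m, N = 4835295.744 m.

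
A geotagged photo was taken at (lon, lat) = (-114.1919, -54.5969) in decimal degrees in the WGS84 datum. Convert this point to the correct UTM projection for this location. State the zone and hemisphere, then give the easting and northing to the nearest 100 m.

Longitude -114.1919° lies in the 6° band [-120°, -114°), giving zone 11; latitude is south of the equator, so 11S.
Zone 11 central meridian λ₀ = 6×11 − 183 = -117°; Δλ = +2.8081°.
Transverse Mercator on WGS84 with k₀ = 0.9996 gives E = 681402.535 m, N = 3946439.063 m.

Zone 11S: E 681400 m, N 3946400 m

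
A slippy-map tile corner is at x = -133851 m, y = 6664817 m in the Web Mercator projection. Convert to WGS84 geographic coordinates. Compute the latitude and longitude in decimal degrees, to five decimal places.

R = 6378137 m. λ = x/R = -1.20240399°.
φ = 2·arctan(exp(y/R)) − 90° = 2·arctan(2.84325) − 90° = 51.24539732°.

lat 51.24540°, lon -1.20240°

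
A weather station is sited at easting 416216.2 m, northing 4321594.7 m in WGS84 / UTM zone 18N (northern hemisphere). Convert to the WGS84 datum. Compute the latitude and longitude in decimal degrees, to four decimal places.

lat 39.0394°, lon -75.9681°

Zone 18N: λ₀ = -75°, k₀ = 0.9996, false easting 500000 m.
Meridian distance M = (N − FN)/k₀ = 4323324.0 m.
Inverse transverse Mercator on WGS84 gives φ = 39.03939990°, λ = -75.96810002°.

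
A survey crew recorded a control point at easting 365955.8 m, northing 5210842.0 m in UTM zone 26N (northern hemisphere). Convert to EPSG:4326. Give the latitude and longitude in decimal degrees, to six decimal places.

Zone 26N: λ₀ = -27°, k₀ = 0.9996, false easting 500000 m.
Meridian distance M = (N − FN)/k₀ = 5212927.2 m.
Inverse transverse Mercator on WGS84 gives φ = 47.03750027°, λ = -28.76440046°.

lat 47.037500°, lon -28.764400°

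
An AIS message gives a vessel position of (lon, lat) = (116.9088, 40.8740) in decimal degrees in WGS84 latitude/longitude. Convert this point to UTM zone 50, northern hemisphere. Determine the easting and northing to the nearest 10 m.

E 492320 m, N 4524770 m

Zone 50 central meridian λ₀ = 6×50 − 183 = 117°; Δλ = -0.0912°.
Transverse Mercator on WGS84 with k₀ = 0.9996 gives E = 492315.352 m, N = 4524774.022 m.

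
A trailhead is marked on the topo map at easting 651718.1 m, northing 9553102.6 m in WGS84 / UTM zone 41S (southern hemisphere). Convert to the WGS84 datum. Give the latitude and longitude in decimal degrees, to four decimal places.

Zone 41S: λ₀ = 63°, k₀ = 0.9996, false easting 500000 m, false northing 10000000 m.
Meridian distance M = (N − FN)/k₀ = -447076.2 m.
Inverse transverse Mercator on WGS84 gives φ = -4.04199957°, λ = 64.36670017°.

lat -4.0420°, lon 64.3667°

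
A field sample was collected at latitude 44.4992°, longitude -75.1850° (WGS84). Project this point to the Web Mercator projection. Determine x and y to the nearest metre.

x -8369556 m, y 5543022 m

Web Mercator is spherical with R = a = 6378137 m.
x = R·λ = 6378137 × -1.312225798 = -8369555.915 m.
y = R·ln tan(π/4 + φ/2) = 6378137 × 0.869066053 = 5543022.346 m.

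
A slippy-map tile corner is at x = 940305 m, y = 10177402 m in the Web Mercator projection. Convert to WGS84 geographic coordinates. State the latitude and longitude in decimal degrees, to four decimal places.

lat 67.0748°, lon 8.4469°

R = 6378137 m. λ = x/R = 8.44690353°.
φ = 2·arctan(exp(y/R)) − 90° = 2·arctan(4.93163) − 90° = 67.07479957°.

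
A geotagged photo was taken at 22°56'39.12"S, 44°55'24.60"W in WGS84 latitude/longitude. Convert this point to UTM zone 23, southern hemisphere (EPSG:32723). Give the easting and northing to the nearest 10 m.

Zone 23 central meridian λ₀ = 6×23 − 183 = -45°; Δλ = +0.0765°.
Transverse Mercator on WGS84 with k₀ = 0.9996 gives E = 507843.057 m, N = 7462655.217 m.

E 507840 m, N 7462660 m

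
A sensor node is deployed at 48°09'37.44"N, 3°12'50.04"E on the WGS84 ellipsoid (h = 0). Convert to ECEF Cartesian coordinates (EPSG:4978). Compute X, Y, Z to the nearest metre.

WGS84: a = 6378137 m, e² = 0.006694380; N(φ) = a/√(1−e²sin²φ) = 6390019.745 m.
X = (N+h)·cosφ·cosλ = 4255742.987 m; Y = (N+h)·cosφ·sinλ = 238968.660 m; Z = (N(1−e²)+h)·sinφ = 4728791.825 m.

X 4255743 m, Y 238969 m, Z 4728792 m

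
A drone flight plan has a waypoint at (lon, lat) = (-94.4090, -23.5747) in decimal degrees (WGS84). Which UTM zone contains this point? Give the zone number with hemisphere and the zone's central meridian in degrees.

UTM zone = ⌊(λ + 180)/6⌋ + 1; -94.4090° ∈ [-96°, -90°) → zone 15.
Hemisphere: S (φ < 0).
Central meridian λ₀ = 6×15 − 183 = -93°.

Zone 15S, central meridian -93°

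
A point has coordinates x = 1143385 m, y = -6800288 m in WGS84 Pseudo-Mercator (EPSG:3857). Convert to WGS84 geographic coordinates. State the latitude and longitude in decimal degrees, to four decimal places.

R = 6378137 m. λ = x/R = 10.27120221°.
φ = 2·arctan(exp(y/R)) − 90° = 2·arctan(0.34432) − 90° = -52.00089896°.

lat -52.0009°, lon 10.2712°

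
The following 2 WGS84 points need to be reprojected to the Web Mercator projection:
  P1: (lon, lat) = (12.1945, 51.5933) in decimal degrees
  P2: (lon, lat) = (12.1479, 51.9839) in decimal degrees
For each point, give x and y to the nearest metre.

P1: x 1357486 m, y 6726920 m; P2: x 1352298 m, y 6797215 m

Web Mercator: x = R·λ, y = R·ln tan(π/4+φ/2), R = 6378137 m.
P1 (51.5933°, 12.1945°) → (1357485.530, 6726920.311) m.
P2 (51.9839°, 12.1479°) → (1352298.042, 6797214.891) m.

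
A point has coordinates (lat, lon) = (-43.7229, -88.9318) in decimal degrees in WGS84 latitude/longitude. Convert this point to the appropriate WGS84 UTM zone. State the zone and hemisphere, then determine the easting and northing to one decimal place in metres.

Zone 16S: E 344399.3 m, N 5157089.9 m

Longitude -88.9318° lies in the 6° band [-90°, -84°), giving zone 16; latitude is south of the equator, so 16S.
Zone 16 central meridian λ₀ = 6×16 − 183 = -87°; Δλ = -1.9318°.
Transverse Mercator on WGS84 with k₀ = 0.9996 gives E = 344399.281 m, N = 5157089.905 m.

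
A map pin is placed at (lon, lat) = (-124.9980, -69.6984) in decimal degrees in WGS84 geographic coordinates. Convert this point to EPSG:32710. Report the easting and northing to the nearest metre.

Zone 10 central meridian λ₀ = 6×10 − 183 = -123°; Δλ = -1.9980°.
Transverse Mercator on WGS84 with k₀ = 0.9996 gives E = 422644.664 m, N = 2266494.807 m.

E 422645 m, N 2266495 m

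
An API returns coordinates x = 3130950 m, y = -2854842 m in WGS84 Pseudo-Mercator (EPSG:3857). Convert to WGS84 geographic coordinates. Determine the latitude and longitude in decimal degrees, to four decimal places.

lat -24.8297°, lon 28.1258°

R = 6378137 m. λ = x/R = 28.12580239°.
φ = 2·arctan(exp(y/R)) − 90° = 2·arctan(0.63916) − 90° = -24.82970360°.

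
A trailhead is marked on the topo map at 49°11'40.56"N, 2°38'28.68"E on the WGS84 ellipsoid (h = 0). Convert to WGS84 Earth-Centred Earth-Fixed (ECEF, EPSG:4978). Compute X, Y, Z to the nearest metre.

WGS84: a = 6378137 m, e² = 0.006694380; N(φ) = a/√(1−e²sin²φ) = 6390404.078 m.
X = (N+h)·cosφ·cosλ = 4171640.982 m; Y = (N+h)·cosφ·sinλ = 192446.415 m; Z = (N(1−e²)+h)·sinφ = 4804729.269 m.

X 4171641 m, Y 192446 m, Z 4804729 m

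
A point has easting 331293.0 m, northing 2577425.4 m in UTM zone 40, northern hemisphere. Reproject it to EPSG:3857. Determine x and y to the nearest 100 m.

Unproject from UTM 40N (λ₀ = 57°) → φ = 23.29760007°, λ = 55.35030001°.
Web Mercator (R = 6378137 m): x = 6161567.213 m, y = 2668048.227 m.

x 6161600 m, y 2668000 m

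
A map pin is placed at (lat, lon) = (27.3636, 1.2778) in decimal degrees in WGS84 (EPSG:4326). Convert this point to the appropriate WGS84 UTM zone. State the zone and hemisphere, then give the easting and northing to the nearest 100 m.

Zone 31N: E 329700 m, N 3027900 m

Longitude 1.2778° lies in the 6° band [0°, 6°), giving zone 31; latitude is north of the equator, so 31N.
Zone 31 central meridian λ₀ = 6×31 − 183 = 3°; Δλ = -1.7222°.
Transverse Mercator on WGS84 with k₀ = 0.9996 gives E = 329669.673 m, N = 3027885.182 m.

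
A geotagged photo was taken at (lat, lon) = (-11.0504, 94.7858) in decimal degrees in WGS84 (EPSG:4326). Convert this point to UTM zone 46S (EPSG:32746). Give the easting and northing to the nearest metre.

Zone 46 central meridian λ₀ = 6×46 − 183 = 93°; Δλ = +1.7858°.
Transverse Mercator on WGS84 with k₀ = 0.9996 gives E = 695083.901 m, N = 8777864.944 m.

E 695084 m, N 8777865 m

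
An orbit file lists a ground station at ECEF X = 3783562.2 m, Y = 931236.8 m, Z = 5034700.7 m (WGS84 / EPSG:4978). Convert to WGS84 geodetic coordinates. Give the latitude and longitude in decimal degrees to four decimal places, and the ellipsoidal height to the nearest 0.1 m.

lat 52.4489°, lon 13.8272°, h 1639.3 m

λ = atan2(Y, X) = 13.82720047°; p = √(X²+Y²) = 3896478.5 m.
Bowring's method on WGS84 (a = 6378137 m, b = 6356752.314 m) gives φ = 52.44889997°, h = 1639.334 m.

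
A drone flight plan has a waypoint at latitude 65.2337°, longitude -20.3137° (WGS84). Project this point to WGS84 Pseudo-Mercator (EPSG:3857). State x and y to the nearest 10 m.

Web Mercator is spherical with R = a = 6378137 m.
x = R·λ = 6378137 × -0.354540948 = -2261310.740 m.
y = R·ln tan(π/4 + φ/2) = 6378137 × 1.516148067 = 9670200.086 m.

x -2261310 m, y 9670200 m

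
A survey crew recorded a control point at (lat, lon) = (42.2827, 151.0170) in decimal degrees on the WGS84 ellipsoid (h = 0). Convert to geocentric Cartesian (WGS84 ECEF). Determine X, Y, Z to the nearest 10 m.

X -4134070 m, Y 2289950 m, Z 4268890 m

WGS84: a = 6378137 m, e² = 0.006694380; N(φ) = a/√(1−e²sin²φ) = 6387822.466 m.
X = (N+h)·cosφ·cosλ = -4134071.122 m; Y = (N+h)·cosφ·sinλ = 2289949.818 m; Z = (N(1−e²)+h)·sinφ = 4268887.540 m.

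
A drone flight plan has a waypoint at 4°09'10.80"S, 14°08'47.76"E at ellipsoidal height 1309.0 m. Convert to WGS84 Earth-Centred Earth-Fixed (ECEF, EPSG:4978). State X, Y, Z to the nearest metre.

X 6169845 m, Y 1555094 m, Z -458916 m

WGS84: a = 6378137 m, e² = 0.006694380; N(φ) = a/√(1−e²sin²φ) = 6378248.970 m.
X = (N+h)·cosφ·cosλ = 6169845.355 m; Y = (N+h)·cosφ·sinλ = 1555093.811 m; Z = (N(1−e²)+h)·sinφ = -458915.817 m.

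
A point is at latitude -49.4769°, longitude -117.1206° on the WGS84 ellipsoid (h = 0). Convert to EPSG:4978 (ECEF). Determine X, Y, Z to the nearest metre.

X -1892871 m, Y -3695717 m, Z -4825188 m

WGS84: a = 6378137 m, e² = 0.006694380; N(φ) = a/√(1−e²sin²φ) = 6390508.666 m.
X = (N+h)·cosφ·cosλ = -1892870.774 m; Y = (N+h)·cosφ·sinλ = -3695716.664 m; Z = (N(1−e²)+h)·sinφ = -4825187.898 m.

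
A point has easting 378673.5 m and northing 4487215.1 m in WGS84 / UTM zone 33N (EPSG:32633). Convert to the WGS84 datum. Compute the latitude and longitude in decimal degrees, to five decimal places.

Zone 33N: λ₀ = 15°, k₀ = 0.9996, false easting 500000 m.
Meridian distance M = (N − FN)/k₀ = 4489010.7 m.
Inverse transverse Mercator on WGS84 gives φ = 40.52679973°, λ = 13.56759948°.

lat 40.52680°, lon 13.56760°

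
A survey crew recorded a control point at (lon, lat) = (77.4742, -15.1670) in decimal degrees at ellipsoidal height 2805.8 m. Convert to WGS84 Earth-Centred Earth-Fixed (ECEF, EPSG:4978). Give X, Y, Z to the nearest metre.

WGS84: a = 6378137 m, e² = 0.006694380; N(φ) = a/√(1−e²sin²φ) = 6379598.873 m.
X = (N+h)·cosφ·cosλ = 1335995.162 m; Y = (N+h)·cosφ·sinλ = 6013468.892 m; Z = (N(1−e²)+h)·sinφ = -1658676.065 m.

X 1335995 m, Y 6013469 m, Z -1658676 m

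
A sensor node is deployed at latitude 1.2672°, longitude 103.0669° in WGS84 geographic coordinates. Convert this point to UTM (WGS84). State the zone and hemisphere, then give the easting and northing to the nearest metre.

Longitude 103.0669° lies in the 6° band [102°, 108°), giving zone 48; latitude is north of the equator, so 48N.
Zone 48 central meridian λ₀ = 6×48 − 183 = 105°; Δλ = -1.9331°.
Transverse Mercator on WGS84 with k₀ = 0.9996 gives E = 284905.578 m, N = 140144.172 m.

Zone 48N: E 284906 m, N 140144 m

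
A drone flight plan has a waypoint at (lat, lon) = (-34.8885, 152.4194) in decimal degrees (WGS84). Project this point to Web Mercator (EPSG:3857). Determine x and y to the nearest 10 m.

x 16967250 m, y -4148740 m

Web Mercator is spherical with R = a = 6378137 m.
x = R·λ = 6378137 × 2.660220374 = 16967249.995 m.
y = R·ln tan(π/4 + φ/2) = 6378137 × -0.650462517 = -4148739.044 m.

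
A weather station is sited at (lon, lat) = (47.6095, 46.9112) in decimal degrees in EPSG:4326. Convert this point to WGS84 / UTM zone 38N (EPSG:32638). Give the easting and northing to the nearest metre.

E 698713 m, N 5198602 m

Zone 38 central meridian λ₀ = 6×38 − 183 = 45°; Δλ = +2.6095°.
Transverse Mercator on WGS84 with k₀ = 0.9996 gives E = 698712.693 m, N = 5198601.953 m.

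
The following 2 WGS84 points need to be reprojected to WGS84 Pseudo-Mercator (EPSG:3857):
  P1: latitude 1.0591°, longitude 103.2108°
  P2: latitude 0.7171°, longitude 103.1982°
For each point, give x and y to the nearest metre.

Web Mercator: x = R·λ, y = R·ln tan(π/4+φ/2), R = 6378137 m.
P1 (1.0591°, 103.2108°) → (11489373.700, 117905.187) m.
P2 (0.7171°, 103.1982°) → (11487971.075, 79829.291) m.

P1: x 11489374 m, y 117905 m; P2: x 11487971 m, y 79829 m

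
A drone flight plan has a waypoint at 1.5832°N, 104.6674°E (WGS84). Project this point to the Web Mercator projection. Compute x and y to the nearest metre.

Web Mercator is spherical with R = a = 6378137 m.
x = R·λ = 6378137 × 1.826790750 = 11651521.671 m.
y = R·ln tan(π/4 + φ/2) = 6378137 × 0.027635570 = 176263.450 m.

x 11651522 m, y 176263 m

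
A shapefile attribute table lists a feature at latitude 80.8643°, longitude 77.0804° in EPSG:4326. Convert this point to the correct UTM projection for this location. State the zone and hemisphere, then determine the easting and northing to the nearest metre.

Zone 43N: E 536868 m, N 8978718 m

Longitude 77.0804° lies in the 6° band [72°, 78°), giving zone 43; latitude is north of the equator, so 43N.
Zone 43 central meridian λ₀ = 6×43 − 183 = 75°; Δλ = +2.0804°.
Transverse Mercator on WGS84 with k₀ = 0.9996 gives E = 536868.269 m, N = 8978718.271 m.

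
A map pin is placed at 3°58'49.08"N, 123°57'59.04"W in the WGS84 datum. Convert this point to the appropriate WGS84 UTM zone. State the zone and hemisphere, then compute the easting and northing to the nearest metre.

Zone 10N: E 392716 m, N 440013 m

Longitude -123.9664° lies in the 6° band [-126°, -120°), giving zone 10; latitude is north of the equator, so 10N.
Zone 10 central meridian λ₀ = 6×10 − 183 = -123°; Δλ = -0.9664°.
Transverse Mercator on WGS84 with k₀ = 0.9996 gives E = 392716.453 m, N = 440012.650 m.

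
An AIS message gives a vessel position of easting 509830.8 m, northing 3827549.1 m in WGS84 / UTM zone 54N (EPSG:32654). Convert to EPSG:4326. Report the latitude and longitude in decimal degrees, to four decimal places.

Zone 54N: λ₀ = 141°, k₀ = 0.9996, false easting 500000 m.
Meridian distance M = (N − FN)/k₀ = 3829080.7 m.
Inverse transverse Mercator on WGS84 gives φ = 34.58969988°, λ = 141.10720047°.

lat 34.5897°, lon 141.1072°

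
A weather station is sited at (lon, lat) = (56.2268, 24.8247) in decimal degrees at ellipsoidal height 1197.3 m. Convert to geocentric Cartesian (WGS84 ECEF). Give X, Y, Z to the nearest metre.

X 3220524 m, Y 4815633 m, Z 2661966 m

WGS84: a = 6378137 m, e² = 0.006694380; N(φ) = a/√(1−e²sin²φ) = 6381903.460 m.
X = (N+h)·cosφ·cosλ = 3220524.310 m; Y = (N+h)·cosφ·sinλ = 4815632.923 m; Z = (N(1−e²)+h)·sinφ = 2661965.696 m.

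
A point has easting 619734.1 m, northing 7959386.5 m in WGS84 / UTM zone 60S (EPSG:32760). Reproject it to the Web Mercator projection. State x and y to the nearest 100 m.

x 19829800 m, y -2090600 m

Unproject from UTM 60S (λ₀ = 177°) → φ = -18.45239967°, λ = 178.13389998°.
Web Mercator (R = 6378137 m): x = 19829775.039 m, y = -2090569.724 m.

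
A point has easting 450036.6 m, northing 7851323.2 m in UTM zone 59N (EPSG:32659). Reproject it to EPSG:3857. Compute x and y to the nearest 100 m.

x 18884400 m, y 11321100 m

Unproject from UTM 59N (λ₀ = 171°) → φ = 70.76120035°, λ = 169.64130107°.
Web Mercator (R = 6378137 m): x = 18884383.253 m, y = 11321110.862 m.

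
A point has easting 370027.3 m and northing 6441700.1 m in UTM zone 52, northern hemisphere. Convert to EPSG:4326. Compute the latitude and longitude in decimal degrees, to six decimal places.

Zone 52N: λ₀ = 129°, k₀ = 0.9996, false easting 500000 m.
Meridian distance M = (N − FN)/k₀ = 6444277.8 m.
Inverse transverse Mercator on WGS84 gives φ = 58.09760041°, λ = 126.79490032°.

lat 58.097600°, lon 126.794900°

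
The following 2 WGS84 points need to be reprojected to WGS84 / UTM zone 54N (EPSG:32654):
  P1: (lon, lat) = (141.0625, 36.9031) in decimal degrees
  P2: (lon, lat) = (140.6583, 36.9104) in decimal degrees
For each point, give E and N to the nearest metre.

UTM zone 54N: λ₀ = 141°, k₀ = 0.9996.
P1 (36.9031°, 141.0625°) → (505568.053, 4084124.850) m.
P2 (36.9104°, 140.6583°) → (469561.190, 4084987.337) m.

P1: E 505568 m, N 4084125 m; P2: E 469561 m, N 4084987 m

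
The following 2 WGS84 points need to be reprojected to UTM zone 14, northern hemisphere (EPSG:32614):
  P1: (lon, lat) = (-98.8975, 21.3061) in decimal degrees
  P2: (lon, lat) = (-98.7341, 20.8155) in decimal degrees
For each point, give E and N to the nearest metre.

P1: E 510631 m, N 2356029 m; P2: E 527669 m, N 2301752 m

UTM zone 14N: λ₀ = -99°, k₀ = 0.9996.
P1 (21.3061°, -98.8975°) → (510630.837, 2356028.630) m.
P2 (20.8155°, -98.7341°) → (527668.563, 2301751.553) m.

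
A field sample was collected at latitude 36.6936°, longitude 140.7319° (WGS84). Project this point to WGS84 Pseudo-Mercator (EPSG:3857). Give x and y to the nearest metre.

x 15666203 m, y 4396484 m

Web Mercator is spherical with R = a = 6378137 m.
x = R·λ = 6378137 × 2.456235018 = 15666203.446 m.
y = R·ln tan(π/4 + φ/2) = 6378137 × 0.689305388 = 4396484.198 m.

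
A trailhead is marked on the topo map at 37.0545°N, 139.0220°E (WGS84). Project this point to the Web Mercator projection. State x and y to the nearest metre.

x 15475858 m, y 4446706 m

Web Mercator is spherical with R = a = 6378137 m.
x = R·λ = 6378137 × 2.426391633 = 15475858.249 m.
y = R·ln tan(π/4 + φ/2) = 6378137 × 0.697179460 = 4446706.109 m.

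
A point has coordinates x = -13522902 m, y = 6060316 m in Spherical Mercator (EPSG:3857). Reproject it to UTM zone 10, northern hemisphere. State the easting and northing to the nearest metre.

Web Mercator inverse (R = 6378137 m) → φ = 47.71950091°, λ = -121.47829552°.
UTM 10N forward: E = 614125.010 m, N = 5286246.072 m.

E 614125 m, N 5286246 m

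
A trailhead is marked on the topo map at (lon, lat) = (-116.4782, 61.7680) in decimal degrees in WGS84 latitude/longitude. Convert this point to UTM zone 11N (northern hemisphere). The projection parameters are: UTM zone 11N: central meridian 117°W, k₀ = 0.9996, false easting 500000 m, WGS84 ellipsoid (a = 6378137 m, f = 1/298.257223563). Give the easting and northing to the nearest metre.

E 527538 m, N 6848446 m

Zone 11 central meridian λ₀ = 6×11 − 183 = -117°; Δλ = +0.5218°.
Transverse Mercator on WGS84 with k₀ = 0.9996 gives E = 527537.853 m, N = 6848446.035 m.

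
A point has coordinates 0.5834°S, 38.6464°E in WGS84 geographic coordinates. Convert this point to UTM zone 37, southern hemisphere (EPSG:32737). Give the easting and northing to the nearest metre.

E 460655 m, N 9935516 m

Zone 37 central meridian λ₀ = 6×37 − 183 = 39°; Δλ = -0.3536°.
Transverse Mercator on WGS84 with k₀ = 0.9996 gives E = 460654.948 m, N = 9935515.513 m.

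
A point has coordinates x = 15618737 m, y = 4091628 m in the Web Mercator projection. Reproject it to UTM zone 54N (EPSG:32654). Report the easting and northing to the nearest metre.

E 436217 m, N 3814112 m

Web Mercator inverse (R = 6378137 m) → φ = 34.46659694°, λ = 140.30550166°.
UTM 54N forward: E = 436216.813 m, N = 3814112.066 m.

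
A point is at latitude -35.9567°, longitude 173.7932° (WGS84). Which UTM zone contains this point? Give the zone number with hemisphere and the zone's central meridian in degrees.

Zone 59S, central meridian 171°

UTM zone = ⌊(λ + 180)/6⌋ + 1; 173.7932° ∈ [168°, 174°) → zone 59.
Hemisphere: S (φ < 0).
Central meridian λ₀ = 6×59 − 183 = 171°.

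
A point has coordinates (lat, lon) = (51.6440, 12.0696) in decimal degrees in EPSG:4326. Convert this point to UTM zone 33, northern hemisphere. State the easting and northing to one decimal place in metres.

E 297254.8 m, N 5725511.4 m

Zone 33 central meridian λ₀ = 6×33 − 183 = 15°; Δλ = -2.9304°.
Transverse Mercator on WGS84 with k₀ = 0.9996 gives E = 297254.835 m, N = 5725511.358 m.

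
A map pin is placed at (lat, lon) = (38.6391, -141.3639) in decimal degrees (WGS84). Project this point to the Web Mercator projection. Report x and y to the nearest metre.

Web Mercator is spherical with R = a = 6378137 m.
x = R·λ = 6378137 × -2.467265498 = -15736557.365 m.
y = R·ln tan(π/4 + φ/2) = 6378137 × 0.732205470 = 4670106.801 m.

x -15736557 m, y 4670107 m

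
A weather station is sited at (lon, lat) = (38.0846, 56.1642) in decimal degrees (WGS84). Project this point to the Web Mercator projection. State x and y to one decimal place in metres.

Web Mercator is spherical with R = a = 6378137 m.
x = R·λ = 6378137 × 0.664701664 = 4239558.279 m.
y = R·ln tan(π/4 + φ/2) = 6378137 × 1.190186557 = 7591172.915 m.

x 4239558.3 m, y 7591172.9 m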